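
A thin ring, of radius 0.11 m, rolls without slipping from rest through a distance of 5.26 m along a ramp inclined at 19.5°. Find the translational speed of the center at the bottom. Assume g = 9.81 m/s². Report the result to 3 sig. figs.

Here I = MR², so the shape factor k = I/(MR²) = 1.
The rolling condition ω = v/R makes the rotational term ½I(v/R)² = ½kMv², so KE_total = ½(1+k)Mv² = Mv².
The vertical drop is h = L sinθ = 5.26 × sin19.5° = 1.756 m.
Energy conservation: Mgh = Mv², so v = √(2gh/(1+k)) = √(2 × 9.81 × 1.756 / 2) ≈ 4.15 m/s.

v ≈ 4.15 m/s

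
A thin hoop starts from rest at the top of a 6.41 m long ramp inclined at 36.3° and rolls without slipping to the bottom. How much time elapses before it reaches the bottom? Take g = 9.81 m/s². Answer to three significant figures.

t ≈ 2.10 s

Here I = MR², so the shape factor k = I/(MR²) = 1.
Along the incline Mg sinθ − f = Ma, and torque about the center fR = Iα = kMR²(a/R) gives f = kMa.
Hence a = g sinθ/(1+k) = 9.81×sin36.3°/2 = 2.904 m/s².
With constant a from rest, t = √(2L/a) = √(2·6.41/2.904) ≈ 2.10 s.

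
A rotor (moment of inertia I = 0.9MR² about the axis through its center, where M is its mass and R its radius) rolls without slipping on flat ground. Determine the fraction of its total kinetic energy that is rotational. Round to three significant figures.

Here I = 0.9MR², so the shape factor k = I/(MR²) = 0.9.
Since ω = v/R, the translational part is ½Mv² and the rotational part is ½I(v/R)² = ½kMv²; the total is ½(1+k)Mv².
The rotational fraction is therefore k/(1+k) = 0.9/1.9 ≈ 0.474.

fraction ≈ 0.474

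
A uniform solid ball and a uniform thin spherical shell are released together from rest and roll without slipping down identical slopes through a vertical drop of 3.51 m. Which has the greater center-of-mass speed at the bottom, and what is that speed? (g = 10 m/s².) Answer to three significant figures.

For rolling without slipping, Mgh = ½(1+k)Mv² where k = I/(MR²), so v = √(2gh/(1+k)).
Uniform solid ball: k = 0.4, giving v = √(2×10×3.51/1.4) = 7.081 m/s.
Uniform thin spherical shell: k = 2/3, giving v = √(2×10×3.51/1.667) = 6.49 m/s.
The smaller k wins: the uniform solid ball, at ≈ 7.08 m/s.

the uniform solid ball, at v ≈ 7.08 m/s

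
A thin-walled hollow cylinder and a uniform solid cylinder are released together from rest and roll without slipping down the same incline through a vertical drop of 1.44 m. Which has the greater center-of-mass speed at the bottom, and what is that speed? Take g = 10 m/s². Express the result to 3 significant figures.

For rolling without slipping, Mgh = ½(1+k)Mv² where k = I/(MR²), so v = √(2gh/(1+k)).
Thin-walled hollow cylinder: k = 1, giving v = √(2×10×1.44/2) = 3.795 m/s.
Uniform solid cylinder: k = 0.5, giving v = √(2×10×1.44/1.5) = 4.382 m/s.
The smaller k wins: the uniform solid cylinder, at ≈ 4.38 m/s.

the uniform solid cylinder, at v ≈ 4.38 m/s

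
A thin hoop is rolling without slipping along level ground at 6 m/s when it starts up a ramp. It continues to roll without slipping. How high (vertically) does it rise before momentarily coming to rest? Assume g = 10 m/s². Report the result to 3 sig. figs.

With I = MR², the ratio k = I/(MR²) is 1.
Since it rolls without slipping, ω = v/R and KE = ½Mv² + ½Iω² = ½(1+k)Mv² = Mv².
All of this converts to potential energy at the highest point: Mv₀² = Mgh.
Thus h = (1+k)v₀²/(2g) = 2 × 6² / (2 × 10) ≈ 3.60 m.

h ≈ 3.60 m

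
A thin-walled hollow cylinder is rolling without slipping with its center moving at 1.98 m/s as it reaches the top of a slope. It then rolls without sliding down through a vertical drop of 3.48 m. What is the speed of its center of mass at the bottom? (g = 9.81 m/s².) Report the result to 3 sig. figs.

v ≈ 6.17 m/s

Here I = MR², so the shape factor k = I/(MR²) = 1.
Since it rolls without slipping, ω = v/R and KE = ½Mv² + ½Iω² = ½(1+k)Mv² = Mv².
Energy conservation: Mv₀² + Mgh = Mv², so v² = v₀² + 2gh/(1+k).
v = √(1.98² + 2×9.81×3.48/2) = √38.06 ≈ 6.17 m/s.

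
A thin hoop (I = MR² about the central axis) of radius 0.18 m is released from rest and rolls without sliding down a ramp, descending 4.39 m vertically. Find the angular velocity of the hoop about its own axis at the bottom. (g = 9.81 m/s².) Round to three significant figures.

For this body I = MR², i.e. k = I/(MR²) = 1.
The rolling condition ω = v/R makes the rotational term ½I(v/R)² = ½kMv², so KE_total = ½(1+k)Mv² = Mv².
Energy conservation Mgh = ½(1+k)Mv² gives v = √(2gh/(1+k)) = √(2 × 9.81 × 4.39 / 2) = 6.562 m/s.
Then ω = v/R = 6.562 / 0.18 ≈ 36.5 rad/s.

ω ≈ 36.5 rad/s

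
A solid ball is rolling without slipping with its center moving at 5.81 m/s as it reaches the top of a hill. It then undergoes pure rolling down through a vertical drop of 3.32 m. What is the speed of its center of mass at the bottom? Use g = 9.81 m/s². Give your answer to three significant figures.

Here I = (2/5)MR², so the shape factor k = I/(MR²) = 0.4.
Rolling without slipping gives ω = v/R, so the total kinetic energy is ½Mv² + ½Iω² = ½(1+k)Mv² = (7/10)Mv².
Energy conservation: (7/10)Mv₀² + Mgh = (7/10)Mv², so v² = v₀² + 2gh/(1+k).
v = √(5.81² + 2×9.81×3.32/1.4) = √80.28 ≈ 8.96 m/s.

v ≈ 8.96 m/s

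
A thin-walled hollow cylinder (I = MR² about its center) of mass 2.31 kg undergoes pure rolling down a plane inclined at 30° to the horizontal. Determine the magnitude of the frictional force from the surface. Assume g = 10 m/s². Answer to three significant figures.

For this body I = MR², i.e. k = I/(MR²) = 1.
Newton's second law down the slope: Mg sinθ − f = Ma. The torque equation fR = Iα (with α = a/R) gives f = kMa.
Combining, a = g sinθ/(1+k) and f = kMa = kMg sinθ/(1+k).
f = 1 × 2.31 × 10 × sin30° / 2 ≈ 5.78 N.

f ≈ 5.78 N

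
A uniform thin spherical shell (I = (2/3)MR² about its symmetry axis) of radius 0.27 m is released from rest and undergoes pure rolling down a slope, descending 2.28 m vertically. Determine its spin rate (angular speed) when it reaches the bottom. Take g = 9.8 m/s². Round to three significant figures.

With I = (2/3)MR², the ratio k = I/(MR²) is 2/3.
The rolling condition ω = v/R makes the rotational term ½I(v/R)² = ½kMv², so KE_total = ½(1+k)Mv² = (5/6)Mv².
Energy conservation Mgh = ½(1+k)Mv² gives v = √(2gh/(1+k)) = √(2 × 9.8 × 2.28 / 1.667) = 5.178 m/s.
The angular speed follows from ω = v/R = 5.178/0.27 ≈ 19.2 rad/s.

ω ≈ 19.2 rad/s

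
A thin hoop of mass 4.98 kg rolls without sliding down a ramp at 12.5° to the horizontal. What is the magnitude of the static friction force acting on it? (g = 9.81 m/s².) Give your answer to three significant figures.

f ≈ 5.29 N

The moment of inertia is MR², giving k ≡ I/(MR²) = 1.
Newton's second law down the slope: Mg sinθ − f = Ma. The torque equation fR = Iα (with α = a/R) gives f = kMa.
Combining, a = g sinθ/(1+k) and f = kMa = kMg sinθ/(1+k).
f = 1 × 4.98 × 9.81 × sin12.5° / 2 ≈ 5.29 N.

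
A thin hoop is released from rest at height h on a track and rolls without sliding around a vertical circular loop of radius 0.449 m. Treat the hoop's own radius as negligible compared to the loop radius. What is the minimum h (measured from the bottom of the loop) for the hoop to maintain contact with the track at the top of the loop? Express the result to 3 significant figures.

h_min ≈ 1.35 m

For this body I = MR², i.e. k = I/(MR²) = 1.
At the top, contact is just lost when gravity alone supplies the centripetal force: Mg = Mv_top²/r, i.e. v_top² = gr.
With ω = v/R, the kinetic energy at speed v is ½(1+k)Mv² = Mv².
Energy conservation from release (height h) to the top (height 2r): Mgh = Mg(2r) + M·gr.
Thus h_min = 2r + (1+k)r/2 = r(2 + 2/2) = 0.449 × 3 ≈ 1.35 m.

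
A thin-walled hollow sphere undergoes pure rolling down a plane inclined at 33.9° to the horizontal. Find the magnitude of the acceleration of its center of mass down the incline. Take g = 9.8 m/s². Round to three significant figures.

a ≈ 3.28 m/s²

With I = (2/3)MR², the ratio k = I/(MR²) is 2/3.
Along the incline Mg sinθ − f = Ma, and torque about the center fR = Iα = kMR²(a/R) gives f = kMa.
Eliminating f: Mg sinθ = (1+k)Ma, so a = g sinθ/(1+k) = 9.8 × sin33.9° / 1.667 ≈ 3.28 m/s².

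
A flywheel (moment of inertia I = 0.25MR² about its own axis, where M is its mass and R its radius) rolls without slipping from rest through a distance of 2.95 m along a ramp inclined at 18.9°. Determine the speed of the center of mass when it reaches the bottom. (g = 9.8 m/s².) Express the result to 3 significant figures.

v ≈ 3.87 m/s

With I = 0.25MR², the ratio k = I/(MR²) is 0.25.
Pure rolling means v = ωR; then KE = ½Mv² + ½I(v/R)² = ½(1+k)Mv² = (5/8)Mv².
The vertical drop is h = L sinθ = 2.95 × sin18.9° = 0.9556 m.
Setting Mgh = (5/8)Mv² gives v = √(2gh/(1+k)) = √(2·9.8·0.9556/1.25) ≈ 3.87 m/s.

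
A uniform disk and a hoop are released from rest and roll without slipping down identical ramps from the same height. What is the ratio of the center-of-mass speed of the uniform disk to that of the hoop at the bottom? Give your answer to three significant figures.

Each satisfies Mgh = ½(1+k)Mv² with k = I/(MR²), so v ∝ 1/√(1+k).
For the uniform disk k = 0.5; for the hoop k = 1.
v₁/v₂ = √((1+k₂)/(1+k₁)) = √(2/1.5) ≈ 1.15.

v_ratio ≈ 1.15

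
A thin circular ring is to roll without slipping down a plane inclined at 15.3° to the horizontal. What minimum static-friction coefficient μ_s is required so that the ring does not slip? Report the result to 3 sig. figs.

μ_min ≈ 0.137

With I = MR², the ratio k = I/(MR²) is 1.
Translational: Mg sinθ − f = Ma. Rotational about the CM: fR = Iα = kMRa, so f = kMa.
These give a = g sinθ/(1+k) and the required friction f = kMg sinθ/(1+k).
The normal force is N = Mg cosθ, so μ_min = f/N = k tanθ/(1+k).
μ_min = 1 × tan15.3° / 2 ≈ 0.137.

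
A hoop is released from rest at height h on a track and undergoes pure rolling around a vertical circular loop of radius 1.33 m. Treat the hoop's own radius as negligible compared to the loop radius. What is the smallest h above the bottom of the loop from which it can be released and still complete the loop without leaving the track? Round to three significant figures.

h_min ≈ 3.99 m

The moment of inertia is MR², giving k ≡ I/(MR²) = 1.
At the top, contact is just lost when gravity alone supplies the centripetal force: Mg = Mv_top²/r, i.e. v_top² = gr.
With ω = v/R, the kinetic energy at speed v is ½(1+k)Mv² = Mv².
Energy conservation from release (height h) to the top (height 2r): Mgh = Mg(2r) + M·gr.
Thus h_min = 2r + (1+k)r/2 = r(2 + 2/2) = 1.33 × 3 ≈ 3.99 m.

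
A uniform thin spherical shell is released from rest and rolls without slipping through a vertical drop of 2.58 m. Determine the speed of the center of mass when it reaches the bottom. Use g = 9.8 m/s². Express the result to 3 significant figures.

The moment of inertia is (2/3)MR², giving k ≡ I/(MR²) = 2/3.
The rolling condition ω = v/R makes the rotational term ½I(v/R)² = ½kMv², so KE_total = ½(1+k)Mv² = (5/6)Mv².
Setting Mgh = (5/6)Mv² gives v = √(2gh/(1+k)) = √(2·9.8·2.58/1.667) ≈ 5.51 m/s.

v ≈ 5.51 m/s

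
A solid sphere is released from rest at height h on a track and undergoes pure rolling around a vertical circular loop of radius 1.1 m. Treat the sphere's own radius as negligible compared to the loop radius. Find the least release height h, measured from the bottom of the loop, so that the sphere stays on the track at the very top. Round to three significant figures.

With I = (2/5)MR², the ratio k = I/(MR²) is 0.4.
At the top of the loop, the minimum-contact condition is Mg = Mv_top²/r, so v_top² = gr.
With ω = v/R, the kinetic energy at speed v is ½(1+k)Mv² = (7/10)Mv².
Energy conservation from release (height h) to the top (height 2r): Mgh = Mg(2r) + (7/10)M·gr.
Thus h_min = 2r + (1+k)r/2 = r(2 + 1.4/2) = 1.1 × 2.7 ≈ 2.97 m.

h_min ≈ 2.97 m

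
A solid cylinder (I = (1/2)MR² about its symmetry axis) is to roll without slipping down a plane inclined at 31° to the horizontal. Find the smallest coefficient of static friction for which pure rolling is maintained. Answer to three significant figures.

μ_min ≈ 0.200

For this body I = (1/2)MR², i.e. k = I/(MR²) = 0.5.
Along the incline Mg sinθ − f = Ma, and torque about the center fR = Iα = kMR²(a/R) gives f = kMa.
These give a = g sinθ/(1+k) and the required friction f = kMg sinθ/(1+k).
With N = Mg cosθ, the no-slip condition f ≤ μN gives μ_min = f/N = k tanθ/(1+k).
μ_min = 0.5 × tan31° / 1.5 ≈ 0.200.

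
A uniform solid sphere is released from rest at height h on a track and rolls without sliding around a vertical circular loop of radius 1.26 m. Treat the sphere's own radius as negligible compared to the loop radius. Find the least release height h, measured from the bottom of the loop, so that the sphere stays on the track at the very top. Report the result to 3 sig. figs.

h_min ≈ 3.40 m

For this body I = (2/5)MR², i.e. k = I/(MR²) = 0.4.
At the top of the loop, the minimum-contact condition is Mg = Mv_top²/r, so v_top² = gr.
With ω = v/R, the kinetic energy at speed v is ½(1+k)Mv² = (7/10)Mv².
Energy conservation from release (height h) to the top (height 2r): Mgh = Mg(2r) + (7/10)M·gr.
Thus h_min = 2r + (1+k)r/2 = r(2 + 1.4/2) = 1.26 × 2.7 ≈ 3.40 m.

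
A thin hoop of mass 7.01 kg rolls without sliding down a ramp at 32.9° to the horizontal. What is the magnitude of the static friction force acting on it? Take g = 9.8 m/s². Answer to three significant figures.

f ≈ 18.7 N

For this body I = MR², i.e. k = I/(MR²) = 1.
Newton's second law down the slope: Mg sinθ − f = Ma. The torque equation fR = Iα (with α = a/R) gives f = kMa.
Combining, a = g sinθ/(1+k) and f = kMa = kMg sinθ/(1+k).
f = 1 × 7.01 × 9.8 × sin32.9° / 2 ≈ 18.7 N.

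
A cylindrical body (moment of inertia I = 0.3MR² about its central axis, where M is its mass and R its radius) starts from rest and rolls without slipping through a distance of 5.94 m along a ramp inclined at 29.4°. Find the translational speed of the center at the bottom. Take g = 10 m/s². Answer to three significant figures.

v ≈ 6.70 m/s

With I = 0.3MR², the ratio k = I/(MR²) is 0.3.
Rolling without slipping gives ω = v/R, so the total kinetic energy is ½Mv² + ½Iω² = ½(1+k)Mv² = (13/20)Mv².
The vertical drop is h = L sinθ = 5.94 × sin29.4° = 2.916 m.
Energy conservation: Mgh = (13/20)Mv², so v = √(2gh/(1+k)) = √(2 × 10 × 2.916 / 1.3) ≈ 6.70 m/s.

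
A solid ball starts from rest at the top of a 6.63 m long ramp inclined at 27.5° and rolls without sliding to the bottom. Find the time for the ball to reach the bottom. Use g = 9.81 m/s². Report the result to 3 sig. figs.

With I = (2/5)MR², the ratio k = I/(MR²) is 0.4.
Translational: Mg sinθ − f = Ma. Rotational about the CM: fR = Iα = kMRa, so f = kMa.
Hence a = g sinθ/(1+k) = 9.81×sin27.5°/1.4 = 3.236 m/s².
Starting from rest, L = ½at², so t = √(2L/a) = √(2×6.63/3.236) ≈ 2.02 s.

t ≈ 2.02 s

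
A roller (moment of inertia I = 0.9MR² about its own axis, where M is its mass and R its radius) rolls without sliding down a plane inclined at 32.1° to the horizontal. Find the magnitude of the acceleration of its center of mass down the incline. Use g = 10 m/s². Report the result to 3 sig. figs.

a ≈ 2.80 m/s²

Here I = 0.9MR², so the shape factor k = I/(MR²) = 0.9.
Along the incline Mg sinθ − f = Ma, and torque about the center fR = Iα = kMR²(a/R) gives f = kMa.
Eliminating f: Mg sinθ = (1+k)Ma, so a = g sinθ/(1+k) = 10 × sin32.1° / 1.9 ≈ 2.80 m/s².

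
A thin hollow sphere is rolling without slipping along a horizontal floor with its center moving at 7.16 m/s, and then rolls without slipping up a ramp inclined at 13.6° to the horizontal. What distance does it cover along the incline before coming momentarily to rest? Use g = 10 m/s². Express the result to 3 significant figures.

d ≈ 18.2 m

For this body I = (2/3)MR², i.e. k = I/(MR²) = 2/3.
Since it rolls without slipping, ω = v/R and KE = ½Mv² + ½Iω² = ½(1+k)Mv² = (5/6)Mv².
Setting this equal to Mgh gives the vertical rise h = (1+k)v₀²/(2g) = 1.667×7.16²/(2×10) = 4.272 m.
The distance along the slope is d = h/sinθ = 4.272/sin13.6° ≈ 18.2 m.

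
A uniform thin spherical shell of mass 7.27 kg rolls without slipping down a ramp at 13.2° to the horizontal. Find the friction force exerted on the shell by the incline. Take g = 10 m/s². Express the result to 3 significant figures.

f ≈ 6.64 N

Here I = (2/3)MR², so the shape factor k = I/(MR²) = 2/3.
Translational: Mg sinθ − f = Ma. Rotational about the CM: fR = Iα = kMRa, so f = kMa.
Combining, a = g sinθ/(1+k) and f = kMa = kMg sinθ/(1+k).
f = (2/3) × 7.27 × 10 × sin13.2° / 1.667 ≈ 6.64 N.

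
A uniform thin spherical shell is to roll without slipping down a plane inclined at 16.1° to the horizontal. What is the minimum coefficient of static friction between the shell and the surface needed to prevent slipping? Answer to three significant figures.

The moment of inertia is (2/3)MR², giving k ≡ I/(MR²) = 2/3.
Along the incline Mg sinθ − f = Ma, and torque about the center fR = Iα = kMR²(a/R) gives f = kMa.
These give a = g sinθ/(1+k) and the required friction f = kMg sinθ/(1+k).
The normal force is N = Mg cosθ, so μ_min = f/N = k tanθ/(1+k).
μ_min = (2/3) × tan16.1° / 1.667 ≈ 0.115.

μ_min ≈ 0.115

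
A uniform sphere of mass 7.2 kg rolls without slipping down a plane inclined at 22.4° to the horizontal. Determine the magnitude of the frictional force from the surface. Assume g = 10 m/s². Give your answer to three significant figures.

f ≈ 7.84 N

For this body I = (2/5)MR², i.e. k = I/(MR²) = 0.4.
Newton's second law down the slope: Mg sinθ − f = Ma. The torque equation fR = Iα (with α = a/R) gives f = kMa.
Combining, a = g sinθ/(1+k) and f = kMa = kMg sinθ/(1+k).
f = 0.4 × 7.2 × 10 × sin22.4° / 1.4 ≈ 7.84 N.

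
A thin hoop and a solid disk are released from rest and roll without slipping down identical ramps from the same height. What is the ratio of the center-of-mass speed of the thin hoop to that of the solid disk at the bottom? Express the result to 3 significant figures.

v_ratio ≈ 0.866

Each satisfies Mgh = ½(1+k)Mv² with k = I/(MR²), so v ∝ 1/√(1+k).
For the thin hoop k = 1; for the solid disk k = 0.5.
v₁/v₂ = √((1+k₂)/(1+k₁)) = √(1.5/2) ≈ 0.866.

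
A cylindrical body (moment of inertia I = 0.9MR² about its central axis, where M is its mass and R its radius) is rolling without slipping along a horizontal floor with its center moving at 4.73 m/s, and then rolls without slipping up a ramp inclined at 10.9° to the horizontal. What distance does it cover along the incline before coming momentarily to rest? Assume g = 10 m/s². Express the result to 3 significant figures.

The moment of inertia is 0.9MR², giving k ≡ I/(MR²) = 0.9.
The rolling condition ω = v/R makes the rotational term ½I(v/R)² = ½kMv², so KE_total = ½(1+k)Mv² = (19/20)Mv².
Setting this equal to Mgh gives the vertical rise h = (1+k)v₀²/(2g) = 1.9×4.73²/(2×10) = 2.125 m.
Along the incline, d = h/sinθ = 2.125/sin10.9° ≈ 11.2 m.

d ≈ 11.2 m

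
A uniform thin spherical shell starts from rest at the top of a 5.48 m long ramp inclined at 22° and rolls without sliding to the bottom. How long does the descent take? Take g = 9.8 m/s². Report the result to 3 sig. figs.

t ≈ 2.23 s

With I = (2/3)MR², the ratio k = I/(MR²) is 2/3.
Along the incline Mg sinθ − f = Ma, and torque about the center fR = Iα = kMR²(a/R) gives f = kMa.
Hence a = g sinθ/(1+k) = 9.8×sin22°/1.667 = 2.203 m/s².
Starting from rest, L = ½at², so t = √(2L/a) = √(2×5.48/2.203) ≈ 2.23 s.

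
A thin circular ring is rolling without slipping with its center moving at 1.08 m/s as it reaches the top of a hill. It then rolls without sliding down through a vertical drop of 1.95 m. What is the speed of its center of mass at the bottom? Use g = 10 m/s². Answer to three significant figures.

v ≈ 4.55 m/s

For this body I = MR², i.e. k = I/(MR²) = 1.
Pure rolling means v = ωR; then KE = ½Mv² + ½I(v/R)² = ½(1+k)Mv² = Mv².
Conserving energy between top and bottom: Mv² = Mv₀² + Mgh, hence v² = v₀² + 2gh/(1+k).
v = √(1.08² + 2×10×1.95/2) = √20.67 ≈ 4.55 m/s.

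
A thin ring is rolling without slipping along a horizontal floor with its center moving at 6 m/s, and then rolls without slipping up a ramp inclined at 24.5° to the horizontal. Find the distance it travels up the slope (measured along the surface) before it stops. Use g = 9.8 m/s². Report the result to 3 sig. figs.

d ≈ 8.86 m

With I = MR², the ratio k = I/(MR²) is 1.
The rolling condition ω = v/R makes the rotational term ½I(v/R)² = ½kMv², so KE_total = ½(1+k)Mv² = Mv².
Setting this equal to Mgh gives the vertical rise h = (1+k)v₀²/(2g) = 2×6²/(2×9.8) = 3.673 m.
Along the incline, d = h/sinθ = 3.673/sin24.5° ≈ 8.86 m.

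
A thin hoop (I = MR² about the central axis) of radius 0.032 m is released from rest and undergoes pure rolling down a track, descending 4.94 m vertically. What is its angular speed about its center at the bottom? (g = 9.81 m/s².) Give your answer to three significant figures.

The moment of inertia is MR², giving k ≡ I/(MR²) = 1.
The rolling condition ω = v/R makes the rotational term ½I(v/R)² = ½kMv², so KE_total = ½(1+k)Mv² = Mv².
Energy conservation Mgh = ½(1+k)Mv² gives v = √(2gh/(1+k)) = √(2 × 9.81 × 4.94 / 2) = 6.961 m/s.
Then ω = v/R = 6.961 / 0.032 ≈ 218 rad/s.

ω ≈ 218 rad/s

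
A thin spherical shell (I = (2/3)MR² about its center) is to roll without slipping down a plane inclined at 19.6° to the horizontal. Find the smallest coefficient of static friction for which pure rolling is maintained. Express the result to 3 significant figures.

μ_min ≈ 0.142

The moment of inertia is (2/3)MR², giving k ≡ I/(MR²) = 2/3.
Along the incline Mg sinθ − f = Ma, and torque about the center fR = Iα = kMR²(a/R) gives f = kMa.
These give a = g sinθ/(1+k) and the required friction f = kMg sinθ/(1+k).
With N = Mg cosθ, the no-slip condition f ≤ μN gives μ_min = f/N = k tanθ/(1+k).
μ_min = (2/3) × tan19.6° / 1.667 ≈ 0.142.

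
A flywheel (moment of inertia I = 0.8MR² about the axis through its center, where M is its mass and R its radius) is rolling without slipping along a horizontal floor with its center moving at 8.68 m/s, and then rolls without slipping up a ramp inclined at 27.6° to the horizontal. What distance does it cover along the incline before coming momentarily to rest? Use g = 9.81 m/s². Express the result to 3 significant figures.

With I = 0.8MR², the ratio k = I/(MR²) is 0.8.
Since it rolls without slipping, ω = v/R and KE = ½Mv² + ½Iω² = ½(1+k)Mv² = (9/10)Mv².
Setting this equal to Mgh gives the vertical rise h = (1+k)v₀²/(2g) = 1.8×8.68²/(2×9.81) = 6.912 m.
Along the incline, d = h/sinθ = 6.912/sin27.6° ≈ 14.9 m.

d ≈ 14.9 m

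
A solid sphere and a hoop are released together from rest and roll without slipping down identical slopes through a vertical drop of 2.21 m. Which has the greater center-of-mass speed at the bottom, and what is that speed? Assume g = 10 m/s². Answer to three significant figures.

the solid sphere, at v ≈ 5.62 m/s

For rolling without slipping, Mgh = ½(1+k)Mv² where k = I/(MR²), so v = √(2gh/(1+k)).
Solid sphere: k = 0.4, giving v = √(2×10×2.21/1.4) = 5.619 m/s.
Hoop: k = 1, giving v = √(2×10×2.21/2) = 4.701 m/s.
The smaller k wins: the solid sphere, at ≈ 5.62 m/s.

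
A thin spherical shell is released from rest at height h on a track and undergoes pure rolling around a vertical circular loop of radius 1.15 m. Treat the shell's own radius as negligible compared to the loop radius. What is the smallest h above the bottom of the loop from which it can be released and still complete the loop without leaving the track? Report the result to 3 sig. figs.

h_min ≈ 3.26 m

Here I = (2/3)MR², so the shape factor k = I/(MR²) = 2/3.
At the top of the loop, the minimum-contact condition is Mg = Mv_top²/r, so v_top² = gr.
With ω = v/R, the kinetic energy at speed v is ½(1+k)Mv² = (5/6)Mv².
Energy conservation from release (height h) to the top (height 2r): Mgh = Mg(2r) + (5/6)M·gr.
Thus h_min = 2r + (1+k)r/2 = r(2 + 1.667/2) = 1.15 × 2.833 ≈ 3.26 m.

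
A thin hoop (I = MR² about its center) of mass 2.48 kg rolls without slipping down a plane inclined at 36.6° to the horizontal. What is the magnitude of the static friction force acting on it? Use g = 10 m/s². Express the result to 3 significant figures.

The moment of inertia is MR², giving k ≡ I/(MR²) = 1.
Newton's second law down the slope: Mg sinθ − f = Ma. The torque equation fR = Iα (with α = a/R) gives f = kMa.
Combining, a = g sinθ/(1+k) and f = kMa = kMg sinθ/(1+k).
f = 1 × 2.48 × 10 × sin36.6° / 2 ≈ 7.39 N.

f ≈ 7.39 N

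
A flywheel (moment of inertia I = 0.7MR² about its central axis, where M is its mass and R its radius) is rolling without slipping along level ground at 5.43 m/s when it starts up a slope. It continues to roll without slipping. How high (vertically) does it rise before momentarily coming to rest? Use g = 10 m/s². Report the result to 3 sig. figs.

With I = 0.7MR², the ratio k = I/(MR²) is 0.7.
Pure rolling means v = ωR; then KE = ½Mv² + ½I(v/R)² = ½(1+k)Mv² = (17/20)Mv².
At the top the kinetic energy is zero, so (17/20)Mv₀² = Mgh.
Thus h = (1+k)v₀²/(2g) = 1.7 × 5.43² / (2 × 10) ≈ 2.51 m.

h ≈ 2.51 m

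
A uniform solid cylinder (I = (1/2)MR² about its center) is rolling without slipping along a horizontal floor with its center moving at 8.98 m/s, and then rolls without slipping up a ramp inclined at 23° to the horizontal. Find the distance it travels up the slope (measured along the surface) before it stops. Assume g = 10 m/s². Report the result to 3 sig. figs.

Here I = (1/2)MR², so the shape factor k = I/(MR²) = 0.5.
Rolling without slipping gives ω = v/R, so the total kinetic energy is ½Mv² + ½Iω² = ½(1+k)Mv² = (3/4)Mv².
Setting this equal to Mgh gives the vertical rise h = (1+k)v₀²/(2g) = 1.5×8.98²/(2×10) = 6.048 m.
Along the incline, d = h/sinθ = 6.048/sin23° ≈ 15.5 m.

d ≈ 15.5 m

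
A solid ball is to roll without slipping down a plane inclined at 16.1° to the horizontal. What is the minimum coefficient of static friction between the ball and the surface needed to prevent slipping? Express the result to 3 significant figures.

μ_min ≈ 0.0825

The moment of inertia is (2/5)MR², giving k ≡ I/(MR²) = 0.4.
Newton's second law down the slope: Mg sinθ − f = Ma. The torque equation fR = Iα (with α = a/R) gives f = kMa.
These give a = g sinθ/(1+k) and the required friction f = kMg sinθ/(1+k).
With N = Mg cosθ, the no-slip condition f ≤ μN gives μ_min = f/N = k tanθ/(1+k).
μ_min = 0.4 × tan16.1° / 1.4 ≈ 0.0825.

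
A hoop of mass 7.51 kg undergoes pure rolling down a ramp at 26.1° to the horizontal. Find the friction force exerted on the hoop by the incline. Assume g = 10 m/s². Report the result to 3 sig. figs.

f ≈ 16.5 N

For this body I = MR², i.e. k = I/(MR²) = 1.
Newton's second law down the slope: Mg sinθ − f = Ma. The torque equation fR = Iα (with α = a/R) gives f = kMa.
Combining, a = g sinθ/(1+k) and f = kMa = kMg sinθ/(1+k).
f = 1 × 7.51 × 10 × sin26.1° / 2 ≈ 16.5 N.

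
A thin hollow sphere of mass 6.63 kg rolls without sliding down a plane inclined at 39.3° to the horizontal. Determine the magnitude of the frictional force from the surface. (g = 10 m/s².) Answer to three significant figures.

f ≈ 16.8 N

The moment of inertia is (2/3)MR², giving k ≡ I/(MR²) = 2/3.
Along the incline Mg sinθ − f = Ma, and torque about the center fR = Iα = kMR²(a/R) gives f = kMa.
Combining, a = g sinθ/(1+k) and f = kMa = kMg sinθ/(1+k).
f = (2/3) × 6.63 × 10 × sin39.3° / 1.667 ≈ 16.8 N.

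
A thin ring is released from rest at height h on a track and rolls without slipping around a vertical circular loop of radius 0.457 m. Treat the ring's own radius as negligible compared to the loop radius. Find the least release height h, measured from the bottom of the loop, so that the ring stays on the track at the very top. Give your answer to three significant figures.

h_min ≈ 1.37 m

With I = MR², the ratio k = I/(MR²) is 1.
At the top of the loop, the minimum-contact condition is Mg = Mv_top²/r, so v_top² = gr.
With ω = v/R, the kinetic energy at speed v is ½(1+k)Mv² = Mv².
Energy conservation from release (height h) to the top (height 2r): Mgh = Mg(2r) + M·gr.
Thus h_min = 2r + (1+k)r/2 = r(2 + 2/2) = 0.457 × 3 ≈ 1.37 m.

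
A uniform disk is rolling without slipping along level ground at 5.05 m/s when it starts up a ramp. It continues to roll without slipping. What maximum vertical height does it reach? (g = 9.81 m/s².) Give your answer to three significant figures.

h ≈ 1.95 m

The moment of inertia is (1/2)MR², giving k ≡ I/(MR²) = 0.5.
Rolling without slipping gives ω = v/R, so the total kinetic energy is ½Mv² + ½Iω² = ½(1+k)Mv² = (3/4)Mv².
All of this converts to potential energy at the highest point: (3/4)Mv₀² = Mgh.
Thus h = (1+k)v₀²/(2g) = 1.5 × 5.05² / (2 × 9.81) ≈ 1.95 m.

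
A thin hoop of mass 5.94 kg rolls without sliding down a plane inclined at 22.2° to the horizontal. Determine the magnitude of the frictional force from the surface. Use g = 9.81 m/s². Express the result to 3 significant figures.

The moment of inertia is MR², giving k ≡ I/(MR²) = 1.
Translational: Mg sinθ − f = Ma. Rotational about the CM: fR = Iα = kMRa, so f = kMa.
Combining, a = g sinθ/(1+k) and f = kMa = kMg sinθ/(1+k).
f = 1 × 5.94 × 9.81 × sin22.2° / 2 ≈ 11.0 N.

f ≈ 11.0 N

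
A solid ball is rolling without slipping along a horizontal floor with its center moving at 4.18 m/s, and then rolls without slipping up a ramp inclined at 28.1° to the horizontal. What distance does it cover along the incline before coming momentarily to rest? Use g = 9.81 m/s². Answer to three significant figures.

d ≈ 2.65 m

The moment of inertia is (2/5)MR², giving k ≡ I/(MR²) = 0.4.
Since it rolls without slipping, ω = v/R and KE = ½Mv² + ½Iω² = ½(1+k)Mv² = (7/10)Mv².
Setting this equal to Mgh gives the vertical rise h = (1+k)v₀²/(2g) = 1.4×4.18²/(2×9.81) = 1.247 m.
The distance along the slope is d = h/sinθ = 1.247/sin28.1° ≈ 2.65 m.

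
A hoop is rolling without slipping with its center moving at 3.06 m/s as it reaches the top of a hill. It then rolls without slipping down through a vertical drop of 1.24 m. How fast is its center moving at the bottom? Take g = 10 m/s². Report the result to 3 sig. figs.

For this body I = MR², i.e. k = I/(MR²) = 1.
Pure rolling means v = ωR; then KE = ½Mv² + ½I(v/R)² = ½(1+k)Mv² = Mv².
Energy conservation: Mv₀² + Mgh = Mv², so v² = v₀² + 2gh/(1+k).
v = √(3.06² + 2×10×1.24/2) = √21.76 ≈ 4.67 m/s.

v ≈ 4.67 m/s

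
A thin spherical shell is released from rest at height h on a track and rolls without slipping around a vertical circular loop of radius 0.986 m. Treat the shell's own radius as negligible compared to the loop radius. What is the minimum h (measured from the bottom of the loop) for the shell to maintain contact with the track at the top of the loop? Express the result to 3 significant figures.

The moment of inertia is (2/3)MR², giving k ≡ I/(MR²) = 2/3.
At the top of the loop, the minimum-contact condition is Mg = Mv_top²/r, so v_top² = gr.
With ω = v/R, the kinetic energy at speed v is ½(1+k)Mv² = (5/6)Mv².
Energy conservation from release (height h) to the top (height 2r): Mgh = Mg(2r) + (5/6)M·gr.
Thus h_min = 2r + (1+k)r/2 = r(2 + 1.667/2) = 0.986 × 2.833 ≈ 2.79 m.

h_min ≈ 2.79 m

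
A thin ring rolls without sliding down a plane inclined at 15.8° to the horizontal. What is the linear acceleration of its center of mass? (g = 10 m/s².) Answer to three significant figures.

With I = MR², the ratio k = I/(MR²) is 1.
Along the incline Mg sinθ − f = Ma, and torque about the center fR = Iα = kMR²(a/R) gives f = kMa.
Eliminating f: Mg sinθ = (1+k)Ma, so a = g sinθ/(1+k) = 10 × sin15.8° / 2 ≈ 1.36 m/s².

a ≈ 1.36 m/s²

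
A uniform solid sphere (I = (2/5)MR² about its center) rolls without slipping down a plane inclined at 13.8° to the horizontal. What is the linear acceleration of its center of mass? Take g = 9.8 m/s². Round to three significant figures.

a ≈ 1.67 m/s²

The moment of inertia is (2/5)MR², giving k ≡ I/(MR²) = 0.4.
Along the incline Mg sinθ − f = Ma, and torque about the center fR = Iα = kMR²(a/R) gives f = kMa.
Eliminating f: Mg sinθ = (1+k)Ma, so a = g sinθ/(1+k) = 9.8 × sin13.8° / 1.4 ≈ 1.67 m/s².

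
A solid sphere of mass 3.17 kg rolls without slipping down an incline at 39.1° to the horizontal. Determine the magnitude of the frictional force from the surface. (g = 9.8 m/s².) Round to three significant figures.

f ≈ 5.60 N

For this body I = (2/5)MR², i.e. k = I/(MR²) = 0.4.
Translational: Mg sinθ − f = Ma. Rotational about the CM: fR = Iα = kMRa, so f = kMa.
Combining, a = g sinθ/(1+k) and f = kMa = kMg sinθ/(1+k).
f = 0.4 × 3.17 × 9.8 × sin39.1° / 1.4 ≈ 5.60 N.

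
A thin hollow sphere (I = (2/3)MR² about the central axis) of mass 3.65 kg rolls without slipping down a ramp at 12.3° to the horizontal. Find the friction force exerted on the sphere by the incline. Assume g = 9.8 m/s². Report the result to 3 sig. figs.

For this body I = (2/3)MR², i.e. k = I/(MR²) = 2/3.
Along the incline Mg sinθ − f = Ma, and torque about the center fR = Iα = kMR²(a/R) gives f = kMa.
Combining, a = g sinθ/(1+k) and f = kMa = kMg sinθ/(1+k).
f = (2/3) × 3.65 × 9.8 × sin12.3° / 1.667 ≈ 3.05 N.

f ≈ 3.05 N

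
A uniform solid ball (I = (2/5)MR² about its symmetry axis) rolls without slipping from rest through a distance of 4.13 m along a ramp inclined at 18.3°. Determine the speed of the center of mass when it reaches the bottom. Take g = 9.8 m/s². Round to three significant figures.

The moment of inertia is (2/5)MR², giving k ≡ I/(MR²) = 0.4.
Pure rolling means v = ωR; then KE = ½Mv² + ½I(v/R)² = ½(1+k)Mv² = (7/10)Mv².
The vertical drop is h = L sinθ = 4.13 × sin18.3° = 1.297 m.
Energy conservation: Mgh = (7/10)Mv², so v = √(2gh/(1+k)) = √(2 × 9.8 × 1.297 / 1.4) ≈ 4.26 m/s.

v ≈ 4.26 m/s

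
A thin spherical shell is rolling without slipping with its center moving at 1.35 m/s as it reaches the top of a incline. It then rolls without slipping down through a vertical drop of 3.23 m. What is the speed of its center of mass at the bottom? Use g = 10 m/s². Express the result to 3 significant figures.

Here I = (2/3)MR², so the shape factor k = I/(MR²) = 2/3.
Pure rolling means v = ωR; then KE = ½Mv² + ½I(v/R)² = ½(1+k)Mv² = (5/6)Mv².
Conserving energy between top and bottom: (5/6)Mv² = (5/6)Mv₀² + Mgh, hence v² = v₀² + 2gh/(1+k).
v = √(1.35² + 2×10×3.23/1.667) = √40.58 ≈ 6.37 m/s.

v ≈ 6.37 m/s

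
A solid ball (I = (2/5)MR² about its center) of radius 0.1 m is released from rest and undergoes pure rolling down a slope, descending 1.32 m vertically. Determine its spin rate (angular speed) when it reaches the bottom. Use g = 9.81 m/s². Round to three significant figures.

ω ≈ 43.0 rad/s

Here I = (2/5)MR², so the shape factor k = I/(MR²) = 0.4.
Since it rolls without slipping, ω = v/R and KE = ½Mv² + ½Iω² = ½(1+k)Mv² = (7/10)Mv².
Energy conservation Mgh = ½(1+k)Mv² gives v = √(2gh/(1+k)) = √(2 × 9.81 × 1.32 / 1.4) = 4.301 m/s.
Then ω = v/R = 4.301 / 0.1 ≈ 43.0 rad/s.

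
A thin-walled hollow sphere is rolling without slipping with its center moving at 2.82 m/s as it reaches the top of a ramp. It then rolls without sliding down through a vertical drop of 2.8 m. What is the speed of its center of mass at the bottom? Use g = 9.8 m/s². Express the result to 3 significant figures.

v ≈ 6.39 m/s

For this body I = (2/3)MR², i.e. k = I/(MR²) = 2/3.
Rolling without slipping gives ω = v/R, so the total kinetic energy is ½Mv² + ½Iω² = ½(1+k)Mv² = (5/6)Mv².
Energy conservation: (5/6)Mv₀² + Mgh = (5/6)Mv², so v² = v₀² + 2gh/(1+k).
v = √(2.82² + 2×9.8×2.8/1.667) = √40.88 ≈ 6.39 m/s.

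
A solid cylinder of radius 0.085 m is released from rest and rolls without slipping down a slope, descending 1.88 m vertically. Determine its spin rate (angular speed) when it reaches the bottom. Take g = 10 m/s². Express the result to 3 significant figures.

For this body I = (1/2)MR², i.e. k = I/(MR²) = 0.5.
The rolling condition ω = v/R makes the rotational term ½I(v/R)² = ½kMv², so KE_total = ½(1+k)Mv² = (3/4)Mv².
Energy conservation Mgh = ½(1+k)Mv² gives v = √(2gh/(1+k)) = √(2 × 10 × 1.88 / 1.5) = 5.007 m/s.
The angular speed follows from ω = v/R = 5.007/0.085 ≈ 58.9 rad/s.

ω ≈ 58.9 rad/s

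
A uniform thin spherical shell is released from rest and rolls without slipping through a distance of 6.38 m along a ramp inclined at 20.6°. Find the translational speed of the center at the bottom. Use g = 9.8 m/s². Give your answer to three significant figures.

The moment of inertia is (2/3)MR², giving k ≡ I/(MR²) = 2/3.
Rolling without slipping gives ω = v/R, so the total kinetic energy is ½Mv² + ½Iω² = ½(1+k)Mv² = (5/6)Mv².
The vertical drop is h = L sinθ = 6.38 × sin20.6° = 2.245 m.
Setting Mgh = (5/6)Mv² gives v = √(2gh/(1+k)) = √(2·9.8·2.245/1.667) ≈ 5.14 m/s.

v ≈ 5.14 m/s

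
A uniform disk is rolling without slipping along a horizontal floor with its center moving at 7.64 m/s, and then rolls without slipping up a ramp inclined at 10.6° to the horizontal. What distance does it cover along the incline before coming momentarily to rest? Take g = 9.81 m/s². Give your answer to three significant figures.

Here I = (1/2)MR², so the shape factor k = I/(MR²) = 0.5.
Since it rolls without slipping, ω = v/R and KE = ½Mv² + ½Iω² = ½(1+k)Mv² = (3/4)Mv².
Setting this equal to Mgh gives the vertical rise h = (1+k)v₀²/(2g) = 1.5×7.64²/(2×9.81) = 4.463 m.
Along the incline, d = h/sinθ = 4.463/sin10.6° ≈ 24.3 m.

d ≈ 24.3 m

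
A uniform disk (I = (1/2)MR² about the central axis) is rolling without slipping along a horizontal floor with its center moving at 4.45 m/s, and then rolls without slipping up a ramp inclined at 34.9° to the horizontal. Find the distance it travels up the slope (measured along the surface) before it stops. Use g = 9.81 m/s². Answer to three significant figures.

Here I = (1/2)MR², so the shape factor k = I/(MR²) = 0.5.
The rolling condition ω = v/R makes the rotational term ½I(v/R)² = ½kMv², so KE_total = ½(1+k)Mv² = (3/4)Mv².
Setting this equal to Mgh gives the vertical rise h = (1+k)v₀²/(2g) = 1.5×4.45²/(2×9.81) = 1.514 m.
Along the incline, d = h/sinθ = 1.514/sin34.9° ≈ 2.65 m.

d ≈ 2.65 m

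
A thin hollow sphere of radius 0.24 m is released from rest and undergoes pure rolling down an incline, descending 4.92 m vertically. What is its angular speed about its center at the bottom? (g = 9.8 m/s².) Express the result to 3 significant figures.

For this body I = (2/3)MR², i.e. k = I/(MR²) = 2/3.
Rolling without slipping gives ω = v/R, so the total kinetic energy is ½Mv² + ½Iω² = ½(1+k)Mv² = (5/6)Mv².
Energy conservation Mgh = ½(1+k)Mv² gives v = √(2gh/(1+k)) = √(2 × 9.8 × 4.92 / 1.667) = 7.607 m/s.
Then ω = v/R = 7.607 / 0.24 ≈ 31.7 rad/s.

ω ≈ 31.7 rad/s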